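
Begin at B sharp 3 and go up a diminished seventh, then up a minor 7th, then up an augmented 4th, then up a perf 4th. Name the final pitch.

F sharp 6

Up a diminished seventh from B#3: A4 (9 semitones up).
Up a minor seventh from A4: G5 (10 semitones up).
Up an augmented fourth from G5: C#6 (6 semitones up).
Up a perfect fourth from C#6: F#6 (5 semitones up).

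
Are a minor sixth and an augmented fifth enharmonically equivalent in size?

A minor sixth = 8 semitones = an augmented fifth; enharmonically equal.

Yes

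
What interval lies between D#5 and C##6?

D to C spans seven letter names (D-E-F-G-A-B-C) — that makes it a seventh of some quality.
Counting semitones, D#5→C##6 is 11, which is the major seventh.

major seventh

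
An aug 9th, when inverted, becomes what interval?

d7

First reduce the compound augmented ninth to its simple form, an augmented second.
Inverted interval numbers add to nine, so a second pairs with a seventh (2 + 7 = 9).
And augmented becomes diminished under inversion, so we get a diminished seventh.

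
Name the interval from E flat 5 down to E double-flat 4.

Descending from Eb5 to Ebb4 is the same interval as ascending Ebb4 to Eb5.
E to E is the same letter name, plus an octave — that makes it an octave of some quality.
The perfect octave is 12 semitones; here we have 13, one semitone wider: augmented.

A8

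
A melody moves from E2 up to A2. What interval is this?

E to A spans four letter names (E-F-G-A), so the interval is some kind of fourth.
Counting semitones, E2→A2 is 5, which is the perfect fourth.

perfect fourth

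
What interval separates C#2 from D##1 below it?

diminished seventh

Descending from C#2 to D##1 is the same interval as ascending D##1 to C#2.
D to C spans seven letter names (D-E-F-G-A-B-C), so the interval is some kind of seventh.
The major seventh is 11 semitones; here we have 9, two semitones narrower: diminished.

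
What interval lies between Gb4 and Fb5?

minor seventh

G to F spans seven letter names (G-A-B-C-D-E-F) — that makes it a seventh of some quality.
At 10 semitones, Gb4→Fb5 falls one short of a major seventh: minor.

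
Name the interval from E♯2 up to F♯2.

E to F spans two letter names (E-F): a second.
A major second would be 2 semitones, but E#2 to F#2 is 1 — one semitone narrower, making it a minor second.

minor second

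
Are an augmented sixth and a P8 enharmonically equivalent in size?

No

An augmented sixth spans 10 semitones; a perfect octave spans 12 semitones. They differ by 2.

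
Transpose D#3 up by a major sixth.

The sixth takes the letter from D up to B.
A major sixth is 9 semitones; 9 semitones up from D#3 gives B#3.

B#3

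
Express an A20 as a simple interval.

Take out 2 octaves (14 from the number): 20 − 14 = 6.
Quality carries through unchanged, so the simple form is an augmented sixth.

augmented sixth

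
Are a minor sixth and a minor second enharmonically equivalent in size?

No

8 semitones (minor sixth) vs 1 semitone (minor second): not equal.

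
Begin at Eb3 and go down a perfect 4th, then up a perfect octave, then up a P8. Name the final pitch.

Bb4

Eb3 down a perfect fourth → Bb2 (5 semitones).
Bb2 up a perfect octave → Bb3 (12 semitones).
Up a perfect octave from Bb3: Bb4 (12 semitones up).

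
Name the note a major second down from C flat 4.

B double-flat 3

Counting two letter names down from C lands on B.
A major second is 2 semitones; 2 semitones down from Cb4 gives Bbb3.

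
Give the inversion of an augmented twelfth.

diminished fourth

First reduce the compound augmented twelfth to its simple form, an augmented fifth.
Inverted interval numbers add to nine, so a fifth pairs with a fourth (5 + 4 = 9).
Quality inverts too: augmented becomes diminished. That makes the inversion a diminished fourth.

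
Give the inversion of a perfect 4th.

perfect fifth

Inverted interval numbers add to nine, so a fourth pairs with a fifth (4 + 5 = 9).
Quality inverts too: perfect stays perfect. That makes the inversion a perfect fifth.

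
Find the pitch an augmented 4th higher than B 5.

E-sharp 6

Four letter names up from B: E.
Moving 6 semitones up from B5 (the size of an augmented fourth) reaches E#6.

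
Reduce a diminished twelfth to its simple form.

d5

Take out an octave (7 from the number): 12 − 7 = 5.
So a diminished twelfth is an octave plus a diminished fifth. The quality is unchanged.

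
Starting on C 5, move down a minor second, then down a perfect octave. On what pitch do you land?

Down a minor second from C5: B4 (1 semitone down).
B4 down a perfect octave → B3 (12 semitones).

B 3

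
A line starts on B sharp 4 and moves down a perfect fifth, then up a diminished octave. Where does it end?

A perfect fifth down from B#4 is E#4.
E#4 up a diminished octave → E5 (11 semitones).

E 5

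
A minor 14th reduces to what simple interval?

minor 7th

Take out an octave (7 from the number): 14 − 7 = 7.
Quality carries through unchanged, so the simple form is a minor seventh.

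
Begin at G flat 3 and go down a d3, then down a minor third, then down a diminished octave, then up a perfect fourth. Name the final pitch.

F double-sharp 2

A diminished third down from Gb3 is E3.
E3 down a minor third → C#3 (3 semitones).
A diminished octave down from C#3 is C##2.
C##2 up a perfect fourth → F##2 (5 semitones).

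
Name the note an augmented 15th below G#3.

For a fifteenth the letter name doesn't change: still G, two octaves down.
An augmented fifteenth is 25 semitones; 25 semitones down from G#3 gives G1.

G1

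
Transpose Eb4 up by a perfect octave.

For an octave the letter name doesn't change: still E, an octave up.
A perfect octave is 12 semitones; 12 semitones up from Eb4 gives Eb5.

Eb5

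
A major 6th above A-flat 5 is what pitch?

Counting six letter names up from A lands on F.
Moving 9 semitones up from Ab5 (the size of a major sixth) reaches F6.

F 6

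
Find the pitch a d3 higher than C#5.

The third takes the letter from C up to E.
Moving 2 semitones up from C#5 (the size of a diminished third) reaches Eb5.

Eb5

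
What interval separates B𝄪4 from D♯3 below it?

Descending from B##4 to D#3 is the same interval as ascending D#3 to B##4.
D to B spans six letter names (D-E-F-G-A-B), plus an octave, so the interval is some kind of thirteenth.
A major thirteenth would be 21 semitones; D#3 to B##4 is 22, one semitone wider, so the interval is augmented.
(Equivalently, a compound augmented sixth: an augmented sixth plus an octave.)

augmented thirteenth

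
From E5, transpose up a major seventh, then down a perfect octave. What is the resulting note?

E5 up a major seventh → D#6 (11 semitones).
D#6 down a perfect octave → D#5 (12 semitones).

D#5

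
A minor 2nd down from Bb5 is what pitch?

A5

Counting two letter names down from B lands on A.
A minor second spans 1 semitone, so from Bb5 the target pitch is A5.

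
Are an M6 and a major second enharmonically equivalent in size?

9 semitones (major sixth) vs 2 semitones (major second): not equal.

No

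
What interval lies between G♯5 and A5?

G to A spans two letter names (G-A): a second.
At 1 semitone, G#5→A5 falls one short of a major second: minor.

minor 2nd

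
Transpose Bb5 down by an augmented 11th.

Fb4

Four letters down from B (plus an octave) reaches F.
Moving 18 semitones down from Bb5 (the size of an augmented eleventh) reaches Fb4.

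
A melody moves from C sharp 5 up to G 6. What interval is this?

d12

C to G spans five letter names (C-D-E-F-G), plus an octave — that makes it a twelfth of some quality.
C#5 to G6 spans 18 semitones — one semitone narrower than the perfect twelfth (19) — giving a diminished twelfth.
(Equivalently, a compound diminished fifth: a diminished fifth plus an octave.)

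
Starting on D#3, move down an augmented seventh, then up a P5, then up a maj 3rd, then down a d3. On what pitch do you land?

D#3 down an augmented seventh → Eb2 (12 semitones).
Eb2 up a perfect fifth → Bb2 (7 semitones).
Bb2 up a major third → D3 (4 semitones).
Down a diminished third from D3: B#2 (2 semitones down).

B#2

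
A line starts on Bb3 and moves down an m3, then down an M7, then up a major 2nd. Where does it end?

Bb2

A minor third down from Bb3 is G3.
A major seventh down from G3 is Ab2.
Up a major second from Ab2: Bb2 (2 semitones up).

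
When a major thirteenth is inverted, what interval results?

minor 3rd

First reduce the compound major thirteenth to its simple form, a major sixth.
Interval numbers invert to sum to nine: 6 + 3 = 9, so a sixth inverts to a third.
The quality also flips — major becomes minor — giving a minor third.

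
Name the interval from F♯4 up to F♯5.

F to F is the same letter name, plus an octave, so the interval is some kind of octave.
F#4 to F#5 is 12 semitones, matching the perfect octave exactly, so the quality is perfect.

perfect octave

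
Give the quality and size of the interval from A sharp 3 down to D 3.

augmented fifth

Descending from A#3 to D3 is the same interval as ascending D3 to A#3.
D to A spans five letter names (D-E-F-G-A) — that makes it a fifth of some quality.
D3 to A#3 spans 8 semitones — one semitone wider than the perfect fifth (7) — giving an augmented fifth.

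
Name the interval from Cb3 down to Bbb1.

Descending from Cb3 to Bbb1 is the same interval as ascending Bbb1 to Cb3.
B to C spans two letter names (B-C), plus an octave, so the interval is some kind of ninth.
Bbb1 to Cb3 is 14 semitones, matching the major ninth exactly, so the quality is major.
(Equivalently, a compound major second: a major second plus an octave.)

major ninth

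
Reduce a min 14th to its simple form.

minor 7th

Each octave removed subtracts seven from the number: 14 − 7 = 7.
So a minor fourteenth is an octave plus a minor seventh. The quality is unchanged.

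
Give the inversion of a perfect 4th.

perfect 5th

Inverted interval numbers add to nine, so a fourth pairs with a fifth (4 + 5 = 9).
Quality inverts too: perfect stays perfect. That makes the inversion a perfect fifth.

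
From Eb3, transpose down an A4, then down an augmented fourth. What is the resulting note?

Fbb2

Eb3 down an augmented fourth → Bbb2 (6 semitones).
Down an augmented fourth from Bbb2: Fbb2 (6 semitones down).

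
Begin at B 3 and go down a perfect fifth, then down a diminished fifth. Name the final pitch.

A sharp 2

A perfect fifth down from B3 is E3.
Down a diminished fifth from E3: A#2 (6 semitones down).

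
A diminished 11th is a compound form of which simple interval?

diminished 4th

Each octave removed subtracts seven from the number: 11 − 7 = 4.
So a diminished eleventh is an octave plus a diminished fourth. The quality is unchanged.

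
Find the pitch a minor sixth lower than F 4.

The sixth takes the letter from F down to A.
A minor sixth is 8 semitones; 8 semitones down from F4 gives A3.

A 3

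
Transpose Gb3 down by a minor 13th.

Six letters down from G (plus an octave) reaches B.
A minor thirteenth spans 20 semitones, so from Gb3 the target pitch is Bb1.

Bb1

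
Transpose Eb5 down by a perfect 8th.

Eb4

For an octave the letter name doesn't change: still E, an octave down.
A perfect octave spans 12 semitones, so from Eb5 the target pitch is Eb4.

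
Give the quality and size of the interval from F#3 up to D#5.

F to D spans six letter names (F-G-A-B-C-D), plus an octave: a thirteenth.
Counting semitones, F#3→D#5 is 21, which is the major thirteenth.
(Equivalently, a compound major sixth: a major sixth plus an octave.)

M13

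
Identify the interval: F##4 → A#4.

F to A spans three letter names (F-G-A): a third.
A major third would be 4 semitones, but F##4 to A#4 is 3 — one semitone narrower, making it a minor third.

m3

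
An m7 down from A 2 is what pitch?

Counting seven letter names down from A lands on B.
A minor seventh spans 10 semitones, so from A2 the target pitch is B1.

B 1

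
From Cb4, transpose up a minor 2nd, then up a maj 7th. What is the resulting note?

Cb5

A minor second up from Cb4 is Dbb4.
A major seventh up from Dbb4 is Cb5.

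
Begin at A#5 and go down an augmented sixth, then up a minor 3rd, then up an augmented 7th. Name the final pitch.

A#5 down an augmented sixth → C5 (10 semitones).
C5 up a minor third → Eb5 (3 semitones).
An augmented seventh up from Eb5 is D#6.

D#6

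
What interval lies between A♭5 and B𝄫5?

minor second

A to B spans two letter names (A-B): a second.
Ab5 to Bbb5 is 1 semitone, a half step short of the major second (2), so this is minor.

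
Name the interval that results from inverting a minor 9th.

First reduce the compound minor ninth to its simple form, a minor second.
Inverted interval numbers add to nine, so a second pairs with a seventh (2 + 7 = 9).
The quality also flips — minor becomes major — giving a major seventh.

M7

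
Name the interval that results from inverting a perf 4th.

P5

Interval numbers invert to sum to nine: 4 + 5 = 9, so a fourth inverts to a fifth.
The quality also flips — perfect stays perfect — giving a perfect fifth.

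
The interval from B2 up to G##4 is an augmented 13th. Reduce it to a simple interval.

Each octave removed subtracts seven from the number: 13 − 7 = 6.
That makes an augmented thirteenth a compound augmented sixth — an octave plus an augmented sixth.

A6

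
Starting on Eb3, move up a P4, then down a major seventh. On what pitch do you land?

A perfect fourth up from Eb3 is Ab3.
Ab3 down a major seventh → Bbb2 (11 semitones).

Bbb2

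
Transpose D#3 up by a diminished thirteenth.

Six letters up from D (plus an octave) reaches B.
Moving 19 semitones up from D#3 (the size of a diminished thirteenth) reaches Bb4.

Bb4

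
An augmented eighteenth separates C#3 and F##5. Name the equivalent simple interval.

Each octave removed subtracts seven from the number: 18 − 14 = 4.
So an augmented eighteenth is 2 octaves plus an augmented fourth. The quality is unchanged.

augmented 4th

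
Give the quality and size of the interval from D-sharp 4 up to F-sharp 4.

D to F spans three letter names (D-E-F), so the interval is some kind of third.
D#4 to F#4 is 3 semitones, a half step short of the major third (4), so this is minor.

m3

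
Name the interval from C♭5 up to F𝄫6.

diminished eleventh

C to F spans four letter names (C-D-E-F), plus an octave, so the interval is some kind of eleventh.
A perfect eleventh would be 17 semitones; Cb5 to Fbb6 is 16, one semitone narrower, so the interval is diminished.
(Equivalently, a compound diminished fourth: a diminished fourth plus an octave.)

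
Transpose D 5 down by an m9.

C-sharp 4

The ninth's letter: D down two letter names plus an octave → C.
A minor ninth is 13 semitones; 13 semitones down from D5 gives C#4.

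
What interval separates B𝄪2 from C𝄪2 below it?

M7

Descending from B##2 to C##2 is the same interval as ascending C##2 to B##2.
C to B spans seven letter names (C-D-E-F-G-A-B) — that makes it a seventh of some quality.
The major seventh spans 11 semitones, and C##2 to B##2 is exactly 11 semitones — so this is a major seventh.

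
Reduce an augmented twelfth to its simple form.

Take out an octave (7 from the number): 12 − 7 = 5.
So an augmented twelfth is an octave plus an augmented fifth. The quality is unchanged.

augmented fifth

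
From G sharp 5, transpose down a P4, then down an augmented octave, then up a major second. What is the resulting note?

E 4

Down a perfect fourth from G#5: D#5 (5 semitones down).
Down an augmented octave from D#5: D4 (13 semitones down).
A major second up from D4 is E4.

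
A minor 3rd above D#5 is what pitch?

Three letter names up from D: F.
A minor third is 3 semitones; 3 semitones up from D#5 gives F#5.

F#5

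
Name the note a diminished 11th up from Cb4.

Fbb5

The eleventh's letter: C up four letter names plus an octave → F.
A diminished eleventh spans 16 semitones, so from Cb4 the target pitch is Fbb5.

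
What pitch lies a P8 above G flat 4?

G flat 5

The letter stays G (same as the start), shifted an octave up.
A perfect octave spans 12 semitones, so from Gb4 the target pitch is Gb5.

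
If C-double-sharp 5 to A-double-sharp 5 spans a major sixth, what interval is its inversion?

Inverted interval numbers add to nine, so a sixth pairs with a third (6 + 3 = 9).
And major becomes minor under inversion, so we get a minor third.

minor 3rd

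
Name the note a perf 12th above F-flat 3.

C-flat 5

The twelfth's letter: F up five letter names plus an octave → C.
A perfect twelfth spans 19 semitones, so from Fb3 the target pitch is Cb5.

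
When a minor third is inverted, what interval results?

The rule of nine gives the new number: 9 − 3 = 6, so a third becomes a sixth.
Quality inverts too: minor becomes major. That makes the inversion a major sixth.

major 6th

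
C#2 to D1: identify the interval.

M7

Descending from C#2 to D1 is the same interval as ascending D1 to C#2.
D to C spans seven letter names (D-E-F-G-A-B-C) — that makes it a seventh of some quality.
D1 to C#2 is 11 semitones, matching the major seventh exactly, so the quality is major.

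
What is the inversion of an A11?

First reduce the compound augmented eleventh to its simple form, an augmented fourth.
Interval numbers invert to sum to nine: 4 + 5 = 9, so a fourth inverts to a fifth.
The quality also flips — augmented becomes diminished — giving a diminished fifth.

diminished fifth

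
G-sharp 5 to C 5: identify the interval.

augmented fifth

Descending from G#5 to C5 is the same interval as ascending C5 to G#5.
C to G spans five letter names (C-D-E-F-G), so the interval is some kind of fifth.
A perfect fifth would be 7 semitones; C5 to G#5 is 8, one semitone wider, so the interval is augmented.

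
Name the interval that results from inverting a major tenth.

First reduce the compound major tenth to its simple form, a major third.
Inverted interval numbers add to nine, so a third pairs with a sixth (3 + 6 = 9).
The quality also flips — major becomes minor — giving a minor sixth.

minor sixth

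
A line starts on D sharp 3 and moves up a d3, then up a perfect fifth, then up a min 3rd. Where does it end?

Up a diminished third from D#3: F3 (2 semitones up).
Up a perfect fifth from F3: C4 (7 semitones up).
C4 up a minor third → Eb4 (3 semitones).

E flat 4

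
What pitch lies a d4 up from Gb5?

Cbb6

The fourth takes the letter from G up to C.
Moving 4 semitones up from Gb5 (the size of a diminished fourth) reaches Cbb6.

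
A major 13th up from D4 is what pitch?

B5

The thirteenth's letter: D up six letter names plus an octave → B.
Moving 21 semitones up from D4 (the size of a major thirteenth) reaches B5.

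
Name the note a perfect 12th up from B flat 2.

F 4

The twelfth's letter: B up five letter names plus an octave → F.
Moving 19 semitones up from Bb2 (the size of a perfect twelfth) reaches F4.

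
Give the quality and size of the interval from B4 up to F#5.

perfect 5th

B to F spans five letter names (B-C-D-E-F) — that makes it a fifth of some quality.
B4 to F#5 is 7 semitones, matching the perfect fifth exactly, so the quality is perfect.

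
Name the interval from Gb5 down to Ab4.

Descending from Gb5 to Ab4 is the same interval as ascending Ab4 to Gb5.
A to G spans seven letter names (A-B-C-D-E-F-G) — that makes it a seventh of some quality.
A major seventh would be 11 semitones, but Ab4 to Gb5 is 10 — one semitone narrower, making it a minor seventh.

minor seventh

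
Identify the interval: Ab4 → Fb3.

Descending from Ab4 to Fb3 is the same interval as ascending Fb3 to Ab4.
F to A spans three letter names (F-G-A), plus an octave, so the interval is some kind of tenth.
Fb3 to Ab4 is 16 semitones, matching the major tenth exactly, so the quality is major.
(Equivalently, a compound major third: a major third plus an octave.)

M10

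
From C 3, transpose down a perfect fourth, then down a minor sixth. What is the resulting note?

B 1

A perfect fourth down from C3 is G2.
A minor sixth down from G2 is B1.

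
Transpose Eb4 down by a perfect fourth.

The fourth takes the letter from E down to B.
A perfect fourth is 5 semitones; 5 semitones down from Eb4 gives Bb3.

Bb3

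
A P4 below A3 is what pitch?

The fourth takes the letter from A down to E.
A perfect fourth spans 5 semitones, so from A3 the target pitch is E3.

E3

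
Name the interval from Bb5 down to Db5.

Descending from Bb5 to Db5 is the same interval as ascending Db5 to Bb5.
D to B spans six letter names (D-E-F-G-A-B) — that makes it a sixth of some quality.
Counting semitones, Db5→Bb5 is 9, which is the major sixth.

major sixth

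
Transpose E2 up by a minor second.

F2

Counting two letter names up from E lands on F.
Moving 1 semitone up from E2 (the size of a minor second) reaches F2.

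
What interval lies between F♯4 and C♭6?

F to C spans five letter names (F-G-A-B-C), plus an octave: a twelfth.
A perfect twelfth would be 19 semitones; F#4 to Cb6 is 17, two semitones narrower, so the interval is doubly diminished.
(Equivalently, a compound doubly diminished fifth: a doubly diminished fifth plus an octave.)

doubly diminished twelfth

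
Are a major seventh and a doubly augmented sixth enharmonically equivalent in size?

Both span 11 semitones: a major seventh and a doubly augmented sixth are the same chromatic distance.

Yes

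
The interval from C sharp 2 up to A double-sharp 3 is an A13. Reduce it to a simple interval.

augmented sixth

Take out an octave (7 from the number): 13 − 7 = 6.
Quality carries through unchanged, so the simple form is an augmented sixth.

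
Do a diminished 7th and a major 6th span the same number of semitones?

A diminished seventh spans 9 semitones, and a major sixth also spans 9 semitones — they're enharmonic.

Yes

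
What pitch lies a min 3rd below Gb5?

Eb5

Counting three letter names down from G lands on E.
A minor third is 3 semitones; 3 semitones down from Gb5 gives Eb5.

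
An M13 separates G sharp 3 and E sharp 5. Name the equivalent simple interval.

major 6th

Take out an octave (7 from the number): 13 − 7 = 6.
That makes a major thirteenth a compound major sixth — an octave plus a major sixth.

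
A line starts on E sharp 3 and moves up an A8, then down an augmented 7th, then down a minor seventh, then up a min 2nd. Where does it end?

A 2

E#3 up an augmented octave → E##4 (13 semitones).
Down an augmented seventh from E##4: F#3 (12 semitones down).
F#3 down a minor seventh → G#2 (10 semitones).
G#2 up a minor second → A2 (1 semitone).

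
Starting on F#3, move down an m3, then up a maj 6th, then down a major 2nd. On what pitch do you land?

A minor third down from F#3 is D#3.
D#3 up a major sixth → B#3 (9 semitones).
Down a major second from B#3: A#3 (2 semitones down).

A#3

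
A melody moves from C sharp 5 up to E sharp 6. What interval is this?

C to E spans three letter names (C-D-E), plus an octave — that makes it a tenth of some quality.
The major tenth spans 16 semitones, and C#5 to E#6 is exactly 16 semitones — so this is a major tenth.
(Equivalently, a compound major third: a major third plus an octave.)

major tenth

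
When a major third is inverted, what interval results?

minor sixth

Interval numbers invert to sum to nine: 3 + 6 = 9, so a third inverts to a sixth.
And major becomes minor under inversion, so we get a minor sixth.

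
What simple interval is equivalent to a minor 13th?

Subtracting seven from the interval number removes an octave: 13 − 7 = 6.
That makes a minor thirteenth a compound minor sixth — an octave plus a minor sixth.

minor sixth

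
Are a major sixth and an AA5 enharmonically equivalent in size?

A major sixth = 9 semitones = a doubly augmented fifth; enharmonically equal.

Yes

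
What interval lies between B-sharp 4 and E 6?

B to E spans four letter names (B-C-D-E), plus an octave, so the interval is some kind of eleventh.
A perfect eleventh would be 17 semitones; B#4 to E6 is 16, one semitone narrower, so the interval is diminished.
(Equivalently, a compound diminished fourth: a diminished fourth plus an octave.)

d11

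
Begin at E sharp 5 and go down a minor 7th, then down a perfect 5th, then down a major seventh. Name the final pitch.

E#5 down a minor seventh → F##4 (10 semitones).
Down a perfect fifth from F##4: B#3 (7 semitones down).
Down a major seventh from B#3: C#3 (11 semitones down).

C sharp 3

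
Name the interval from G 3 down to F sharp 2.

Descending from G3 to F#2 is the same interval as ascending F#2 to G3.
F to G spans two letter names (F-G), plus an octave: a ninth.
At 13 semitones, F#2→G3 falls one short of a major ninth: minor.
(Equivalently, a compound minor second: a minor second plus an octave.)

m9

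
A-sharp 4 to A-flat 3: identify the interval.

doubly augmented octave

Descending from A#4 to Ab3 is the same interval as ascending Ab3 to A#4.
A to A is the same letter name, plus an octave, so the interval is some kind of octave.
A perfect octave would be 12 semitones; Ab3 to A#4 is 14, two semitones wider, so the interval is doubly augmented.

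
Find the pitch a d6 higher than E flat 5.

C double-flat 6

Six letter names up from E: C.
Moving 7 semitones up from Eb5 (the size of a diminished sixth) reaches Cbb6.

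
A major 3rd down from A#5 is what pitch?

F#5

Counting three letter names down from A lands on F.
A major third is 4 semitones; 4 semitones down from A#5 gives F#5.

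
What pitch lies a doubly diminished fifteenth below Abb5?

A3

The letter stays A (same as the start), shifted two octaves down.
A doubly diminished fifteenth spans 22 semitones, so from Abb5 the target pitch is A3.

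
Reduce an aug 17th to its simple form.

augmented 3rd

Subtracting seven from the interval number removes an octave: 17 − 14 = 3.
Quality carries through unchanged, so the simple form is an augmented third.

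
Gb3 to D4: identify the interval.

A5

G to D spans five letter names (G-A-B-C-D): a fifth.
Gb3 to D4 spans 8 semitones — one semitone wider than the perfect fifth (7) — giving an augmented fifth.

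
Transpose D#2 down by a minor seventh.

E#1

Counting seven letter names down from D lands on E.
Moving 10 semitones down from D#2 (the size of a minor seventh) reaches E#1.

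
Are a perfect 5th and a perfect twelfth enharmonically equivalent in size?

A perfect fifth spans 7 semitones; a perfect twelfth spans 19 semitones. They differ by 12.

No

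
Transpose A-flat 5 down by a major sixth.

Counting six letter names down from A lands on C.
A major sixth is 9 semitones; 9 semitones down from Ab5 gives Cb5.

C-flat 5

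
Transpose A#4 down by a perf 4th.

E#4

Counting four letter names down from A lands on E.
A perfect fourth spans 5 semitones, so from A#4 the target pitch is E#4.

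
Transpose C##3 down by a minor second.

B##2

Counting two letter names down from C lands on B.
Moving 1 semitone down from C##3 (the size of a minor second) reaches B##2.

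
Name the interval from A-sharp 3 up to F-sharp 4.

minor sixth

A to F spans six letter names (A-B-C-D-E-F) — that makes it a sixth of some quality.
A#3 to F#4 is 8 semitones, a half step short of the major sixth (9), so this is minor.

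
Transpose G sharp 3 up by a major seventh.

F double-sharp 4

Seven letter names up from G: F.
A major seventh spans 11 semitones, so from G#3 the target pitch is F##4.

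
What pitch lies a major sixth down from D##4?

F##3

Six letter names down from D: F.
A major sixth spans 9 semitones, so from D##4 the target pitch is F##3.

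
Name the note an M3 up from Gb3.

Three letter names up from G: B.
Moving 4 semitones up from Gb3 (the size of a major third) reaches Bb3.

Bb3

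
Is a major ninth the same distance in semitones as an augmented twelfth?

No

14 semitones (major ninth) vs 20 semitones (augmented twelfth): not equal.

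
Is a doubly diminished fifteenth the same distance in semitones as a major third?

No

22 semitones (doubly diminished fifteenth) vs 4 semitones (major third): not equal.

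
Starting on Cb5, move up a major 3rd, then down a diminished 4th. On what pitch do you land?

B4

Up a major third from Cb5: Eb5 (4 semitones up).
Down a diminished fourth from Eb5: B4 (4 semitones down).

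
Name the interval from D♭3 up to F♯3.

augmented 3rd

D to F spans three letter names (D-E-F), so the interval is some kind of third.
The major third is 4 semitones; here we have 5, one semitone wider: augmented.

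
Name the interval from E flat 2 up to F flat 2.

E to F spans two letter names (E-F) — that makes it a second of some quality.
A major second would be 2 semitones, but Eb2 to Fb2 is 1 — one semitone narrower, making it a minor second.

minor second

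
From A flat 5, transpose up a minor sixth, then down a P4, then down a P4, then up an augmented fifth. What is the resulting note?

A minor sixth up from Ab5 is Fb6.
A perfect fourth down from Fb6 is Cb6.
Cb6 down a perfect fourth → Gb5 (5 semitones).
Up an augmented fifth from Gb5: D6 (8 semitones up).

D 6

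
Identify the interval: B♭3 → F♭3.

augmented fourth

Descending from Bb3 to Fb3 is the same interval as ascending Fb3 to Bb3.
F to B spans four letter names (F-G-A-B) — that makes it a fourth of some quality.
Fb3 to Bb3 spans 6 semitones — one semitone wider than the perfect fourth (5) — giving an augmented fourth.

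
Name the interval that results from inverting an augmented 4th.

d5

Inverted interval numbers add to nine, so a fourth pairs with a fifth (4 + 5 = 9).
And augmented becomes diminished under inversion, so we get a diminished fifth.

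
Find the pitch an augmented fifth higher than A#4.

Counting five letter names up from A lands on E.
An augmented fifth is 8 semitones; 8 semitones up from A#4 gives E##5.

E##5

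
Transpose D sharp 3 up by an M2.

E sharp 3

Counting two letter names up from D lands on E.
A major second is 2 semitones; 2 semitones up from D#3 gives E#3.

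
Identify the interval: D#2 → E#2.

D to E spans two letter names (D-E) — that makes it a second of some quality.
Counting semitones, D#2→E#2 is 2, which is the major second.

M2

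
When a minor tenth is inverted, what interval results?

First reduce the compound minor tenth to its simple form, a minor third.
Interval numbers invert to sum to nine: 3 + 6 = 9, so a third inverts to a sixth.
Quality inverts too: minor becomes major. That makes the inversion a major sixth.

major sixth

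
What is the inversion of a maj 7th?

m2

Interval numbers invert to sum to nine: 7 + 2 = 9, so a seventh inverts to a second.
Quality inverts too: major becomes minor. That makes the inversion a minor second.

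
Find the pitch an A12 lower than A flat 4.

D double-flat 3

The twelfth's letter: A down five letter names plus an octave → D.
An augmented twelfth is 20 semitones; 20 semitones down from Ab4 gives Dbb3.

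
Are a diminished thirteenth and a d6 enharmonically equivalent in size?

No

A diminished thirteenth is 19 semitones but a diminished sixth is 7 semitones — different sizes.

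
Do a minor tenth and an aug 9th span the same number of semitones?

Yes

A minor tenth = 15 semitones = an augmented ninth; enharmonically equal.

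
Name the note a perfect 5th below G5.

Five letter names down from G: C.
Moving 7 semitones down from G5 (the size of a perfect fifth) reaches C5.

C5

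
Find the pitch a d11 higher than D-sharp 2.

G 3

The eleventh's letter: D up four letter names plus an octave → G.
A diminished eleventh spans 16 semitones, so from D#2 the target pitch is G3.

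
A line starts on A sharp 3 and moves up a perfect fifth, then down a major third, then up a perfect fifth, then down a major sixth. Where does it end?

A#3 up a perfect fifth → E#4 (7 semitones).
A major third down from E#4 is C#4.
C#4 up a perfect fifth → G#4 (7 semitones).
A major sixth down from G#4 is B3.

B 3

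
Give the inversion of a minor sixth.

Inverted interval numbers add to nine, so a sixth pairs with a third (6 + 3 = 9).
Quality inverts too: minor becomes major. That makes the inversion a major third.

major third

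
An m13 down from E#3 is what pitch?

G##1

Six letters down from E (plus an octave) reaches G.
A minor thirteenth spans 20 semitones, so from E#3 the target pitch is G##1.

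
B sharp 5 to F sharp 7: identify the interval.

B to F spans five letter names (B-C-D-E-F), plus an octave: a twelfth.
B#5 to F#7 spans 18 semitones — one semitone narrower than the perfect twelfth (19) — giving a diminished twelfth.
(Equivalently, a compound diminished fifth: a diminished fifth plus an octave.)

diminished twelfth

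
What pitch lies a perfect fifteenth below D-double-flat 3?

D-double-flat 1

A fifteenth keeps the letter name D, two octaves down from D.
A perfect fifteenth is 24 semitones; 24 semitones down from Dbb3 gives Dbb1.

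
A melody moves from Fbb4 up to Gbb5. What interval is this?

F to G spans two letter names (F-G), plus an octave, so the interval is some kind of ninth.
Counting semitones, Fbb4→Gbb5 is 14, which is the major ninth.
(Equivalently, a compound major second: a major second plus an octave.)

major 9th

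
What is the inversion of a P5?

perfect 4th

Interval numbers invert to sum to nine: 5 + 4 = 9, so a fifth inverts to a fourth.
Quality inverts too: perfect stays perfect. That makes the inversion a perfect fourth.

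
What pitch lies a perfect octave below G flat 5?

An octave keeps the letter name G, an octave down from G.
A perfect octave spans 12 semitones, so from Gb5 the target pitch is Gb4.

G flat 4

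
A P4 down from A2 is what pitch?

Four letter names down from A: E.
A perfect fourth is 5 semitones; 5 semitones down from A2 gives E2.

E2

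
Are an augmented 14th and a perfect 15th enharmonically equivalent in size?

An augmented fourteenth spans 24 semitones, and a perfect fifteenth also spans 24 semitones — they're enharmonic.

Yes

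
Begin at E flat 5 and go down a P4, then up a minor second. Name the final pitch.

Down a perfect fourth from Eb5: Bb4 (5 semitones down).
A minor second up from Bb4 is Cb5.

C flat 5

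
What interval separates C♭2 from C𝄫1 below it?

Descending from Cb2 to Cbb1 is the same interval as ascending Cbb1 to Cb2.
C to C is the same letter name, plus an octave: an octave.
A perfect octave would be 12 semitones; Cbb1 to Cb2 is 13, one semitone wider, so the interval is augmented.

A8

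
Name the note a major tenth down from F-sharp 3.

D 2

The tenth's letter: F down three letter names plus an octave → D.
A major tenth spans 16 semitones, so from F#3 the target pitch is D2.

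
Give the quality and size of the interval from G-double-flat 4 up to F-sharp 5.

AA7

G to F spans seven letter names (G-A-B-C-D-E-F): a seventh.
The major seventh is 11 semitones; here we have 13, two semitones wider: doubly augmented.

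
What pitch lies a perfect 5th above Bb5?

F6

Counting five letter names up from B lands on F.
A perfect fifth is 7 semitones; 7 semitones up from Bb5 gives F6.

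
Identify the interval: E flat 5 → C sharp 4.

Descending from Eb5 to C#4 is the same interval as ascending C#4 to Eb5.
C to E spans three letter names (C-D-E), plus an octave, so the interval is some kind of tenth.
C#4 to Eb5 spans 14 semitones — two semitones narrower than the major tenth (16) — giving a diminished tenth.
(Equivalently, a compound diminished third: a diminished third plus an octave.)

diminished 10th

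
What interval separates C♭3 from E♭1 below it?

minor 13th

Descending from Cb3 to Eb1 is the same interval as ascending Eb1 to Cb3.
E to C spans six letter names (E-F-G-A-B-C), plus an octave — that makes it a thirteenth of some quality.
A major thirteenth would be 21 semitones, but Eb1 to Cb3 is 20 — one semitone narrower, making it a minor thirteenth.
(Equivalently, a compound minor sixth: a minor sixth plus an octave.)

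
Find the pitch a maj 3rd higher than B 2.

The third takes the letter from B up to D.
A major third is 4 semitones; 4 semitones up from B2 gives D#3.

D-sharp 3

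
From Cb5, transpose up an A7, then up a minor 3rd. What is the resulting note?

D6

Up an augmented seventh from Cb5: B5 (12 semitones up).
Up a minor third from B5: D6 (3 semitones up).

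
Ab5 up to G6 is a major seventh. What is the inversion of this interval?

minor 2nd

Inverted interval numbers add to nine, so a seventh pairs with a second (7 + 2 = 9).
The quality also flips — major becomes minor — giving a minor second.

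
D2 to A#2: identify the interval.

augmented 5th

D to A spans five letter names (D-E-F-G-A) — that makes it a fifth of some quality.
D2 to A#2 spans 8 semitones — one semitone wider than the perfect fifth (7) — giving an augmented fifth.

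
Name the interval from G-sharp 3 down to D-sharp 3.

perfect fourth

Descending from G#3 to D#3 is the same interval as ascending D#3 to G#3.
D to G spans four letter names (D-E-F-G) — that makes it a fourth of some quality.
Counting semitones, D#3→G#3 is 5, which is the perfect fourth.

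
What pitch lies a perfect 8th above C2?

C3

For an octave the letter name doesn't change: still C, an octave up.
A perfect octave spans 12 semitones, so from C2 the target pitch is C3.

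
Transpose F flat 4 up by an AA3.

The third takes the letter from F up to A.
Moving 6 semitones up from Fb4 (the size of a doubly augmented third) reaches A#4.

A sharp 4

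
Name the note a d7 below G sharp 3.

A double-sharp 2

Counting seven letter names down from G lands on A.
A diminished seventh spans 9 semitones, so from G#3 the target pitch is A##2.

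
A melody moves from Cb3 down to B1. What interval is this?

diminished 9th

Descending from Cb3 to B1 is the same interval as ascending B1 to Cb3.
B to C spans two letter names (B-C), plus an octave, so the interval is some kind of ninth.
A major ninth would be 14 semitones; B1 to Cb3 is 12, two semitones narrower, so the interval is diminished.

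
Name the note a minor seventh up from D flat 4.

The seventh takes the letter from D up to C.
A minor seventh spans 10 semitones, so from Db4 the target pitch is Cb5.

C flat 5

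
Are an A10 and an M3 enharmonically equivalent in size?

No

An augmented tenth is 17 semitones but a major third is 4 semitones — different sizes.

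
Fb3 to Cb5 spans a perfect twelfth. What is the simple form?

perfect 5th

Take out an octave (7 from the number): 12 − 7 = 5.
That makes a perfect twelfth a compound perfect fifth — an octave plus a perfect fifth.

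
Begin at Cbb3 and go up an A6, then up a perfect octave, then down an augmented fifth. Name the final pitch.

Cbb3 up an augmented sixth → Ab3 (10 semitones).
Up a perfect octave from Ab3: Ab4 (12 semitones up).
Ab4 down an augmented fifth → Dbb4 (8 semitones).

Dbb4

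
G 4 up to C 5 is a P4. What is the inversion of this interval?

perfect 5th

The rule of nine gives the new number: 9 − 4 = 5, so a fourth becomes a fifth.
The quality also flips — perfect stays perfect — giving a perfect fifth.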